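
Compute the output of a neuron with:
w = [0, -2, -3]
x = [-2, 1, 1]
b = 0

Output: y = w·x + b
y = -5

y = (0)(-2) + (-2)(1) + (-3)(1) + 0 = -5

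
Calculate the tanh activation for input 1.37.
0.8787

tanh(1.37) = (e^(1.37) - e^(-1.37))/(e^(1.37) + e^(-1.37)) = 0.8787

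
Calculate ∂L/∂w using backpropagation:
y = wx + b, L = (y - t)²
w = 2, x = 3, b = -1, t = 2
∂L/∂w = 18

y = wx + b = (2)(3) + -1 = 5
∂L/∂y = 2(y - t) = 2(5 - 2) = 6
∂y/∂w = x = 3
∂L/∂w = ∂L/∂y · ∂y/∂w = 6 × 3 = 18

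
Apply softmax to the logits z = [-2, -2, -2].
p = [0.3333, 0.3333, 0.3333]

exp(z) = [0.1353, 0.1353, 0.1353]
Sum = 0.406
p = [0.3333, 0.3333, 0.3333]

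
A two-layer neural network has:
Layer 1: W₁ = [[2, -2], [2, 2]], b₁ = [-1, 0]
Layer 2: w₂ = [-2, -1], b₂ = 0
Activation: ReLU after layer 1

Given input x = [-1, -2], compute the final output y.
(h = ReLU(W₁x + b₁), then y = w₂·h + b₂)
y = -2

Layer 1 pre-activation: z₁ = [1, -6]
After ReLU: h = [1, 0]
Layer 2 output: y = -2×1 + -1×0 + 0 = -2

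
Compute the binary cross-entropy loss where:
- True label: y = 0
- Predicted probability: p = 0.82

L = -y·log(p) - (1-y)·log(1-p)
L = 1.715

L = -0·log(0.82) - 1·log(0.18) = -log(0.18) = 1.715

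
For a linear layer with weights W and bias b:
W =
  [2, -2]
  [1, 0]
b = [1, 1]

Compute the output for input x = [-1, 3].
y = [-7, 0]

Wx = [2×-1 + -2×3, 1×-1 + 0×3]
   = [-8, -1]
y = Wx + b = [-8 + 1, -1 + 1] = [-7, 0]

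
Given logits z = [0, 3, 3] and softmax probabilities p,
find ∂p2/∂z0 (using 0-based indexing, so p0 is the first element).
∂p2/∂z0 = -0.01185

p = softmax(z) = [0.02429, 0.4879, 0.4879]
p2 = 0.4879, p0 = 0.02429

∂p2/∂z0 = -p2 × p0 = -0.4879 × 0.02429 = -0.01185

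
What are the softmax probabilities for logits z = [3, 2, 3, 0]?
p = [0.4136, 0.1522, 0.4136, 0.0206]

exp(z) = [20.09, 7.389, 20.09, 1]
Sum = 48.56
p = [0.4136, 0.1522, 0.4136, 0.0206]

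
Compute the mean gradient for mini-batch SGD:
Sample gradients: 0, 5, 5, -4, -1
Average gradient = 1

Average = (1/5)(0 + 5 + 5 + -4 + -1) = 5/5 = 1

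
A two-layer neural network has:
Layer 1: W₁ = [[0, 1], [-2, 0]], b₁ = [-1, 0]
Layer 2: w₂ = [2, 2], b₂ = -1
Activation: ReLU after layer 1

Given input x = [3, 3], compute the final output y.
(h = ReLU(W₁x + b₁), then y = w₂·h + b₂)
y = 3

Layer 1 pre-activation: z₁ = [2, -6]
After ReLU: h = [2, 0]
Layer 2 output: y = 2×2 + 2×0 + -1 = 3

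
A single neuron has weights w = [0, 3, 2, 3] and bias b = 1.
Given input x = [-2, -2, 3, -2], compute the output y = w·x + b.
y = -5

y = (0)(-2) + (3)(-2) + (2)(3) + (3)(-2) + 1 = -5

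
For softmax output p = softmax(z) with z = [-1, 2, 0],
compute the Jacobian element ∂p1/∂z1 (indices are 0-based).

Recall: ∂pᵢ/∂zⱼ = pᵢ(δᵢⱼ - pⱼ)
∂p1/∂z1 = 0.1318

p = softmax(z) = [0.04201, 0.8438, 0.1142]
p1 = 0.8438

∂p1/∂z1 = p1(1 - p1) = 0.8438 × (1 - 0.8438) = 0.1318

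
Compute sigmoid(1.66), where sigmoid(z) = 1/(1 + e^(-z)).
0.8402

sigmoid(1.66) = 1/(1 + e^(-1.66)) = 1/(1 + 0.1901) = 0.8402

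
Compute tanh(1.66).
0.9302

tanh(1.66) = (e^(1.66) - e^(-1.66))/(e^(1.66) + e^(-1.66)) = 0.9302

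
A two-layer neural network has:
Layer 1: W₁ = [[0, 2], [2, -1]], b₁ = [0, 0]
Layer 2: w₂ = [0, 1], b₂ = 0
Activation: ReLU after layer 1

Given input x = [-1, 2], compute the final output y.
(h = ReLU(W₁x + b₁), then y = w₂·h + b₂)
y = 0

Layer 1 pre-activation: z₁ = [4, -4]
After ReLU: h = [4, 0]
Layer 2 output: y = 0×4 + 1×0 + 0 = 0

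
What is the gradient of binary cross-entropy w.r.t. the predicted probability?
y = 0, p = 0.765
∂L/∂p = 4.255

∂L/∂p = -y/p + (1-y)/(1-p) = 0 + 1/0.235 = 4.255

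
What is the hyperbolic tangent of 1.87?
0.9536

tanh(1.87) = (e^(1.87) - e^(-1.87))/(e^(1.87) + e^(-1.87)) = 0.9536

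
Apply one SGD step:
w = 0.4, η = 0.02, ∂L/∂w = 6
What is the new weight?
w_new = 0.28

w_new = w - η·∂L/∂w = 0.4 - 0.02×(6) = 0.4 - (0.12) = 0.28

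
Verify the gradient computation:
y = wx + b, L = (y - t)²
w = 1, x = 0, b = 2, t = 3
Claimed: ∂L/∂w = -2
Incorrect

y = (1)(0) + 2 = 2
∂L/∂y = 2(y - t) = 2(2 - 3) = -2
∂y/∂w = x = 0
∂L/∂w = -2 × 0 = 0

Claimed value: -2
Incorrect: The correct gradient is 0.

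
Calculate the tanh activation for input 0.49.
0.4542

tanh(0.49) = (e^(0.49) - e^(-0.49))/(e^(0.49) + e^(-0.49)) = 0.4542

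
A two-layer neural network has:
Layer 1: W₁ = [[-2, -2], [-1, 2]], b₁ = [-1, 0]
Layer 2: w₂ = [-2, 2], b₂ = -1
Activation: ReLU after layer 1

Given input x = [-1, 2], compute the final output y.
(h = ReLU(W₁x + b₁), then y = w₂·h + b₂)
y = 9

Layer 1 pre-activation: z₁ = [-3, 5]
After ReLU: h = [0, 5]
Layer 2 output: y = -2×0 + 2×5 + -1 = 9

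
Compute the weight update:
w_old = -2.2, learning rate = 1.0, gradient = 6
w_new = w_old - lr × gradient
w_new = -8.2

w_new = w - η·∂L/∂w = -2.2 - 1.0×(6) = -2.2 - (6) = -8.2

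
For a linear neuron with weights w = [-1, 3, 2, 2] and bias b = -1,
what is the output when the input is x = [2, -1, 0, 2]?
y = -2

y = (-1)(2) + (3)(-1) + (2)(0) + (2)(2) + -1 = -2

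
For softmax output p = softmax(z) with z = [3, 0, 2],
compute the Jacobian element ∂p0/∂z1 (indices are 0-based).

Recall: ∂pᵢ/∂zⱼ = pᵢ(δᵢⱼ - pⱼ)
∂p0/∂z1 = -0.02477

p = softmax(z) = [0.7054, 0.03512, 0.2595]
p0 = 0.7054, p1 = 0.03512

∂p0/∂z1 = -p0 × p1 = -0.7054 × 0.03512 = -0.02477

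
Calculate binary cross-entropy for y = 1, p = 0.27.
L = 1.309

L = -1·log(0.27) - 0·log(0.73) = -log(0.27) = 1.309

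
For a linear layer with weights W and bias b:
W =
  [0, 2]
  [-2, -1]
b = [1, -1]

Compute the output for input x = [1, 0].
y = [1, -3]

Wx = [0×1 + 2×0, -2×1 + -1×0]
   = [0, -2]
y = Wx + b = [0 + 1, -2 + -1] = [1, -3]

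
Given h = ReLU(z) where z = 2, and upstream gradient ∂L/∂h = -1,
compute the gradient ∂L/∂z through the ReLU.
∂L/∂z = -1

h = ReLU(2) = 2
Since z > 0: ∂h/∂z = 1
∂L/∂z = ∂L/∂h · ∂h/∂z = -1 × 1 = -1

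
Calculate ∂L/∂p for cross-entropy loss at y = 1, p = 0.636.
∂L/∂p = -1.572

∂L/∂p = -y/p + (1-y)/(1-p) = -1/0.636 + 0 = -1.572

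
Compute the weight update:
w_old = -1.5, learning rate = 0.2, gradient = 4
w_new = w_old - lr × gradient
w_new = -2.3

w_new = w - η·∂L/∂w = -1.5 - 0.2×(4) = -1.5 - (0.8) = -2.3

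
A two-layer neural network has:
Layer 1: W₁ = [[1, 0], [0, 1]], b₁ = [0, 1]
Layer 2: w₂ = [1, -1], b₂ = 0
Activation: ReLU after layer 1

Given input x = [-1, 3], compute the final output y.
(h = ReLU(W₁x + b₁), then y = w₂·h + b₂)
y = -4

Layer 1 pre-activation: z₁ = [-1, 4]
After ReLU: h = [0, 4]
Layer 2 output: y = 1×0 + -1×4 + 0 = -4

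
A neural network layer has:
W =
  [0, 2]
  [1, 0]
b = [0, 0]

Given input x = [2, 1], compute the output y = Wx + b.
y = [2, 2]

Wx = [0×2 + 2×1, 1×2 + 0×1]
   = [2, 2]
y = Wx + b = [2 + 0, 2 + 0] = [2, 2]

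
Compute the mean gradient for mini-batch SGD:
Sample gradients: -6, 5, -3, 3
Average gradient = -0.25

Average = (1/4)(-6 + 5 + -3 + 3) = -1/4 = -0.25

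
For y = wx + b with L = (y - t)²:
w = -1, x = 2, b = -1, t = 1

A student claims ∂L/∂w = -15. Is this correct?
Incorrect

y = (-1)(2) + -1 = -3
∂L/∂y = 2(y - t) = 2(-3 - 1) = -8
∂y/∂w = x = 2
∂L/∂w = -8 × 2 = -16

Claimed value: -15
Incorrect: The correct gradient is -16.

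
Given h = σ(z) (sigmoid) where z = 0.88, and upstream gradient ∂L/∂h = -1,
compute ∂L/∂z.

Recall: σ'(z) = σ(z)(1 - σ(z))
∂L/∂z = -0.2072

σ(0.88) = 0.7068
σ'(0.88) = σ(0.88)(1 - σ(0.88)) = 0.7068 × 0.2932 = 0.2072
∂L/∂z = ∂L/∂h · σ'(z) = -1 × 0.2072 = -0.2072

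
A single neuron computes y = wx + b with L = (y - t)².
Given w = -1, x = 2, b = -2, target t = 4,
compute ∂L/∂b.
∂L/∂b = -16

y = wx + b = (-1)(2) + -2 = -4
∂L/∂y = 2(y - t) = 2(-4 - 4) = -16
∂y/∂b = 1
∂L/∂b = ∂L/∂y · ∂y/∂b = -16 × 1 = -16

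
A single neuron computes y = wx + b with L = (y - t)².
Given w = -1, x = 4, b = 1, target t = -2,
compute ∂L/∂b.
∂L/∂b = -2

y = wx + b = (-1)(4) + 1 = -3
∂L/∂y = 2(y - t) = 2(-3 - -2) = -2
∂y/∂b = 1
∂L/∂b = ∂L/∂y · ∂y/∂b = -2 × 1 = -2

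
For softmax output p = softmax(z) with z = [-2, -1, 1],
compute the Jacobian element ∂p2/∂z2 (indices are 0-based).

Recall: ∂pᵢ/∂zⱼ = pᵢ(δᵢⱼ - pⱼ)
∂p2/∂z2 = 0.1318

p = softmax(z) = [0.04201, 0.1142, 0.8438]
p2 = 0.8438

∂p2/∂z2 = p2(1 - p2) = 0.8438 × (1 - 0.8438) = 0.1318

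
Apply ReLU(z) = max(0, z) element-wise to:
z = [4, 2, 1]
h = [4, 2, 1]

ReLU applied element-wise: max(0,4)=4, max(0,2)=2, max(0,1)=1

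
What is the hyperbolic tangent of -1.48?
-0.9015

tanh(-1.48) = (e^(-1.48) - e^(1.48))/(e^(-1.48) + e^(1.48)) = -0.9015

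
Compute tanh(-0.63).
-0.5581

tanh(-0.63) = (e^(-0.63) - e^(0.63))/(e^(-0.63) + e^(0.63)) = -0.5581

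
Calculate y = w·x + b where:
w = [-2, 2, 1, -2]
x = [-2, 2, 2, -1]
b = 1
y = 13

y = (-2)(-2) + (2)(2) + (1)(2) + (-2)(-1) + 1 = 13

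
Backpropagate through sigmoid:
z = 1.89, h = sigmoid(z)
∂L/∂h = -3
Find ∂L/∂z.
∂L/∂z = -0.3421

σ(1.89) = 0.8688
σ'(1.89) = σ(1.89)(1 - σ(1.89)) = 0.8688 × 0.1312 = 0.114
∂L/∂z = ∂L/∂h · σ'(z) = -3 × 0.114 = -0.3421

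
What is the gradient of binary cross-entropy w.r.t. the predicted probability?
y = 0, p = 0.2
∂L/∂p = 1.25

∂L/∂p = -y/p + (1-y)/(1-p) = 0 + 1/0.8 = 1.25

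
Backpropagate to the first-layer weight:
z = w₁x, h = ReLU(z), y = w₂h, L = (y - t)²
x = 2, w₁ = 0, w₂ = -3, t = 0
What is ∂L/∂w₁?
∂L/∂w₁ = 0

Forward pass:
z = w₁x = 0×2 = 0
h = ReLU(0) = 0
y = w₂h = -3×0 = 0

Backward pass:
∂L/∂y = 2(y - t) = 2(0 - 0) = 0
∂y/∂h = w₂ = -3
∂h/∂z = 0 (ReLU derivative)
∂z/∂w₁ = x = 2

∂L/∂w₁ = 0 × -3 × 0 × 2 = 0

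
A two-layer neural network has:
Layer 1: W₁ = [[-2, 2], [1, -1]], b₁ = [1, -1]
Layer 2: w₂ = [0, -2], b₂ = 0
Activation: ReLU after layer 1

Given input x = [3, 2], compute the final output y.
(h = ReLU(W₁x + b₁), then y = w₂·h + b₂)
y = 0

Layer 1 pre-activation: z₁ = [-1, 0]
After ReLU: h = [0, 0]
Layer 2 output: y = 0×0 + -2×0 + 0 = 0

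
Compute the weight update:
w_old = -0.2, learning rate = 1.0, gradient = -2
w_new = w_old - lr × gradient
w_new = 1.8

w_new = w - η·∂L/∂w = -0.2 - 1.0×(-2) = -0.2 - (-2) = 1.8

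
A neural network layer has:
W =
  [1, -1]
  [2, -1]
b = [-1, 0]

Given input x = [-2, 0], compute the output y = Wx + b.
y = [-3, -4]

Wx = [1×-2 + -1×0, 2×-2 + -1×0]
   = [-2, -4]
y = Wx + b = [-2 + -1, -4 + 0] = [-3, -4]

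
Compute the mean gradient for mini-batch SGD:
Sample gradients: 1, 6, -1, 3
Average gradient = 2.25

Average = (1/4)(1 + 6 + -1 + 3) = 9/4 = 2.25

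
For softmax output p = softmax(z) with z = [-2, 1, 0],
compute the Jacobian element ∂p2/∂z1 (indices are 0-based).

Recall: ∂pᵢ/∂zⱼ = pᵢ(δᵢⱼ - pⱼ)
∂p2/∂z1 = -0.183

p = softmax(z) = [0.03512, 0.7054, 0.2595]
p2 = 0.2595, p1 = 0.7054

∂p2/∂z1 = -p2 × p1 = -0.2595 × 0.7054 = -0.183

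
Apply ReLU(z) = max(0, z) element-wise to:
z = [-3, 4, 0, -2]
h = [0, 4, 0, 0]

ReLU applied element-wise: max(0,-3)=0, max(0,4)=4, max(0,0)=0, max(0,-2)=0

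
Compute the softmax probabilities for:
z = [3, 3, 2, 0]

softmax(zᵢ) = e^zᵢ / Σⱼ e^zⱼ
p = [0.4136, 0.4136, 0.1522, 0.0206]

exp(z) = [20.09, 20.09, 7.389, 1]
Sum = 48.56
p = [0.4136, 0.4136, 0.1522, 0.0206]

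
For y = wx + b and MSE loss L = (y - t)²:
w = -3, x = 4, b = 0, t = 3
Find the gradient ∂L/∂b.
∂L/∂b = -30

y = wx + b = (-3)(4) + 0 = -12
∂L/∂y = 2(y - t) = 2(-12 - 3) = -30
∂y/∂b = 1
∂L/∂b = ∂L/∂y · ∂y/∂b = -30 × 1 = -30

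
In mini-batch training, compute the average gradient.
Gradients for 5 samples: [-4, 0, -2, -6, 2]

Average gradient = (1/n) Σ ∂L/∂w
Average gradient = -2

Average = (1/5)(-4 + 0 + -2 + -6 + 2) = -10/5 = -2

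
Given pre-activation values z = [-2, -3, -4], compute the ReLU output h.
h = [0, 0, 0]

ReLU applied element-wise: max(0,-2)=0, max(0,-3)=0, max(0,-4)=0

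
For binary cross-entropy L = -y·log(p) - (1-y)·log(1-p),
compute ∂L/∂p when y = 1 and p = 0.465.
∂L/∂p = -2.151

∂L/∂p = -y/p + (1-y)/(1-p) = -1/0.465 + 0 = -2.151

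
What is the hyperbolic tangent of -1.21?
-0.8367

tanh(-1.21) = (e^(-1.21) - e^(1.21))/(e^(-1.21) + e^(1.21)) = -0.8367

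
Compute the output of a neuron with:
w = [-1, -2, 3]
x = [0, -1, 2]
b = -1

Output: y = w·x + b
y = 7

y = (-1)(0) + (-2)(-1) + (3)(2) + -1 = 7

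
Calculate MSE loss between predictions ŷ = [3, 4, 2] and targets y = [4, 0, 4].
MSE = 7

MSE = (1/3)((3-4)² + (4-0)² + (2-4)²) = (1/3)(1 + 16 + 4) = 7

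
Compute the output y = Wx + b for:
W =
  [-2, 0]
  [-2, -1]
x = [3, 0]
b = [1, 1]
y = [-5, -5]

Wx = [-2×3 + 0×0, -2×3 + -1×0]
   = [-6, -6]
y = Wx + b = [-6 + 1, -6 + 1] = [-5, -5]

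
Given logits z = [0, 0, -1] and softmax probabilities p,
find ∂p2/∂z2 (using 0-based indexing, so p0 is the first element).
∂p2/∂z2 = 0.1312

p = softmax(z) = [0.4223, 0.4223, 0.1554]
p2 = 0.1554

∂p2/∂z2 = p2(1 - p2) = 0.1554 × (1 - 0.1554) = 0.1312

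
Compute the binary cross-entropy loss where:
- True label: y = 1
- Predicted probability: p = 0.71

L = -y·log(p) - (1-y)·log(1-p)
L = 0.3425

L = -1·log(0.71) - 0·log(0.29) = -log(0.71) = 0.3425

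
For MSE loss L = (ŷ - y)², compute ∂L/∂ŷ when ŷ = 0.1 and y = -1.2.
∂L/∂ŷ = 2.6

∂L/∂ŷ = 2(ŷ - y) = 2(0.1 - -1.2) = 2(1.3) = 2.6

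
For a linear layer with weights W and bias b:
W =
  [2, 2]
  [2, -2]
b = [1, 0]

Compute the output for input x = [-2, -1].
y = [-5, -2]

Wx = [2×-2 + 2×-1, 2×-2 + -2×-1]
   = [-6, -2]
y = Wx + b = [-6 + 1, -2 + 0] = [-5, -2]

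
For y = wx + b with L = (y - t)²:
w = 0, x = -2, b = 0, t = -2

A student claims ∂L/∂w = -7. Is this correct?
Incorrect

y = (0)(-2) + 0 = 0
∂L/∂y = 2(y - t) = 2(0 - -2) = 4
∂y/∂w = x = -2
∂L/∂w = 4 × -2 = -8

Claimed value: -7
Incorrect: The correct gradient is -8.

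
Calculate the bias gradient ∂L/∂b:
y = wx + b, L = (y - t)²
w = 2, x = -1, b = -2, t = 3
∂L/∂b = -14

y = wx + b = (2)(-1) + -2 = -4
∂L/∂y = 2(y - t) = 2(-4 - 3) = -14
∂y/∂b = 1
∂L/∂b = ∂L/∂y · ∂y/∂b = -14 × 1 = -14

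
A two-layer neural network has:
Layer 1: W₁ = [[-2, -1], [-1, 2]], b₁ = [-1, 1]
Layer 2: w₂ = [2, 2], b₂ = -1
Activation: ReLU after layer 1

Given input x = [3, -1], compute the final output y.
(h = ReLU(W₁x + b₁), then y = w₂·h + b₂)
y = -1

Layer 1 pre-activation: z₁ = [-6, -4]
After ReLU: h = [0, 0]
Layer 2 output: y = 2×0 + 2×0 + -1 = -1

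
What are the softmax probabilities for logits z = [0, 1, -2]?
p = [0.2595, 0.7054, 0.0351]

exp(z) = [1, 2.718, 0.1353]
Sum = 3.854
p = [0.2595, 0.7054, 0.0351]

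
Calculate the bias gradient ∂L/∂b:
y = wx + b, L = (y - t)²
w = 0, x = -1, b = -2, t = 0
∂L/∂b = -4

y = wx + b = (0)(-1) + -2 = -2
∂L/∂y = 2(y - t) = 2(-2 - 0) = -4
∂y/∂b = 1
∂L/∂b = ∂L/∂y · ∂y/∂b = -4 × 1 = -4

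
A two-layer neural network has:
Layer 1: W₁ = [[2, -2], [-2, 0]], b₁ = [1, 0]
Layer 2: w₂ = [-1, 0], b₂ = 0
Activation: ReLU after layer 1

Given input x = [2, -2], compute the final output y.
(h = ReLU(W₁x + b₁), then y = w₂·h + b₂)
y = -9

Layer 1 pre-activation: z₁ = [9, -4]
After ReLU: h = [9, 0]
Layer 2 output: y = -1×9 + 0×0 + 0 = -9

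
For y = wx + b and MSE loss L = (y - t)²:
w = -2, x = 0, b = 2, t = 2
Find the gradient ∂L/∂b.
∂L/∂b = 0

y = wx + b = (-2)(0) + 2 = 2
∂L/∂y = 2(y - t) = 2(2 - 2) = 0
∂y/∂b = 1
∂L/∂b = ∂L/∂y · ∂y/∂b = 0 × 1 = 0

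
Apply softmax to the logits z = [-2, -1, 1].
p = [0.042, 0.1142, 0.8438]

exp(z) = [0.1353, 0.3679, 2.718]
Sum = 3.221
p = [0.042, 0.1142, 0.8438]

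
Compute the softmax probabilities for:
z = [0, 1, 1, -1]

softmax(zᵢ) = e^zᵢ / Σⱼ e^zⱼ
p = [0.147, 0.3995, 0.3995, 0.0541]

exp(z) = [1, 2.718, 2.718, 0.3679]
Sum = 6.804
p = [0.147, 0.3995, 0.3995, 0.0541]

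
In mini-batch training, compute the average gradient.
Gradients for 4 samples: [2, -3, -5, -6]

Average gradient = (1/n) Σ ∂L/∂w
Average gradient = -3

Average = (1/4)(2 + -3 + -5 + -6) = -12/4 = -3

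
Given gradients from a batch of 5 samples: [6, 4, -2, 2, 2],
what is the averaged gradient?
Average gradient = 2.4

Average = (1/5)(6 + 4 + -2 + 2 + 2) = 12/5 = 2.4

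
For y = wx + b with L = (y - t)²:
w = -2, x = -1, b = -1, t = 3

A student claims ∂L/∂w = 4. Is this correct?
Correct

y = (-2)(-1) + -1 = 1
∂L/∂y = 2(y - t) = 2(1 - 3) = -4
∂y/∂w = x = -1
∂L/∂w = -4 × -1 = 4

Claimed value: 4
Correct: The correct gradient is 4.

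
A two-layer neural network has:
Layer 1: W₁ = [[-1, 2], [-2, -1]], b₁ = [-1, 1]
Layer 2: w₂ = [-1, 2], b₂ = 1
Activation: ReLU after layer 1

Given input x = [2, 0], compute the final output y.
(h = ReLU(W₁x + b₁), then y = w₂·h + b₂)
y = 1

Layer 1 pre-activation: z₁ = [-3, -3]
After ReLU: h = [0, 0]
Layer 2 output: y = -1×0 + 2×0 + 1 = 1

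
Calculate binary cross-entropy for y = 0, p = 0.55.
L = 0.7985

L = -0·log(0.55) - 1·log(0.45) = -log(0.45) = 0.7985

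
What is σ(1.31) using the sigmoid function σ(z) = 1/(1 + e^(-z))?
0.7875

sigmoid(1.31) = 1/(1 + e^(-1.31)) = 1/(1 + 0.2698) = 0.7875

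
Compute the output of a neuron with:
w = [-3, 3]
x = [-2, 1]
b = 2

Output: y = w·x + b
y = 11

y = (-3)(-2) + (3)(1) + 2 = 11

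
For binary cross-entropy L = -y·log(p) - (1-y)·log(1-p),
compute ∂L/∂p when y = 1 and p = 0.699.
∂L/∂p = -1.431

∂L/∂p = -y/p + (1-y)/(1-p) = -1/0.699 + 0 = -1.431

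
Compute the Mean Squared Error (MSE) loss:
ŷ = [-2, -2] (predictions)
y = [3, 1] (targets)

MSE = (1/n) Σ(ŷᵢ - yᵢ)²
MSE = 17

MSE = (1/2)((-2-3)² + (-2-1)²) = (1/2)(25 + 9) = 17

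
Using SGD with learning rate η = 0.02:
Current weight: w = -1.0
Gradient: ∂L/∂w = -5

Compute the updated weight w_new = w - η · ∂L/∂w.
w_new = -0.9

w_new = w - η·∂L/∂w = -1.0 - 0.02×(-5) = -1.0 - (-0.1) = -0.9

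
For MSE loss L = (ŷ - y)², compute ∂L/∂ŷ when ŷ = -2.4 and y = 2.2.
∂L/∂ŷ = -9.2

∂L/∂ŷ = 2(ŷ - y) = 2(-2.4 - 2.2) = 2(-4.6) = -9.2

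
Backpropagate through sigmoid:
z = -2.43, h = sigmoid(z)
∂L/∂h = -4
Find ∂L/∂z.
∂L/∂z = -0.2975

σ(-2.43) = 0.08091
σ'(-2.43) = σ(-2.43)(1 - σ(-2.43)) = 0.08091 × 0.9191 = 0.07437
∂L/∂z = ∂L/∂h · σ'(z) = -4 × 0.07437 = -0.2975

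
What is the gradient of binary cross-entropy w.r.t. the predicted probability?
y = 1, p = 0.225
∂L/∂p = -4.444

∂L/∂p = -y/p + (1-y)/(1-p) = -1/0.225 + 0 = -4.444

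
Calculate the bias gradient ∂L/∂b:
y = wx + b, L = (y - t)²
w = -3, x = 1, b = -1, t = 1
∂L/∂b = -10

y = wx + b = (-3)(1) + -1 = -4
∂L/∂y = 2(y - t) = 2(-4 - 1) = -10
∂y/∂b = 1
∂L/∂b = ∂L/∂y · ∂y/∂b = -10 × 1 = -10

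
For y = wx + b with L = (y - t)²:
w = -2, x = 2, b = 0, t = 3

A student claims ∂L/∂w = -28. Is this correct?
Correct

y = (-2)(2) + 0 = -4
∂L/∂y = 2(y - t) = 2(-4 - 3) = -14
∂y/∂w = x = 2
∂L/∂w = -14 × 2 = -28

Claimed value: -28
Correct: The correct gradient is -28.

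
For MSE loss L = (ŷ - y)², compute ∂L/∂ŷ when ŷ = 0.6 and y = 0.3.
∂L/∂ŷ = 0.6

∂L/∂ŷ = 2(ŷ - y) = 2(0.6 - 0.3) = 2(0.3) = 0.6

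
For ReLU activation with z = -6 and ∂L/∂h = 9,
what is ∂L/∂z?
∂L/∂z = 0

h = ReLU(-6) = 0
Since z < 0: ∂h/∂z = 0
∂L/∂z = ∂L/∂h · ∂h/∂z = 9 × 0 = 0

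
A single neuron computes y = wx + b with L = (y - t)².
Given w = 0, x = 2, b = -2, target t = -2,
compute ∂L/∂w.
∂L/∂w = 0

y = wx + b = (0)(2) + -2 = -2
∂L/∂y = 2(y - t) = 2(-2 - -2) = 0
∂y/∂w = x = 2
∂L/∂w = ∂L/∂y · ∂y/∂w = 0 × 2 = 0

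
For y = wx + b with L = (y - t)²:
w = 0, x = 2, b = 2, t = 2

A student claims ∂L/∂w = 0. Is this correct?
Correct

y = (0)(2) + 2 = 2
∂L/∂y = 2(y - t) = 2(2 - 2) = 0
∂y/∂w = x = 2
∂L/∂w = 0 × 2 = 0

Claimed value: 0
Correct: The correct gradient is 0.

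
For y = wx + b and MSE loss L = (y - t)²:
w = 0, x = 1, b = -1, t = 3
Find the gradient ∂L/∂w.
∂L/∂w = -8

y = wx + b = (0)(1) + -1 = -1
∂L/∂y = 2(y - t) = 2(-1 - 3) = -8
∂y/∂w = x = 1
∂L/∂w = ∂L/∂y · ∂y/∂w = -8 × 1 = -8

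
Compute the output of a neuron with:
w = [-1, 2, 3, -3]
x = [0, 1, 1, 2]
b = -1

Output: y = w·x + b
y = -2

y = (-1)(0) + (2)(1) + (3)(1) + (-3)(2) + -1 = -2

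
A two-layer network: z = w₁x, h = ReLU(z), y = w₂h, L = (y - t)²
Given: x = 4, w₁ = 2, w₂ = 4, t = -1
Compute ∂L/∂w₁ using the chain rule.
∂L/∂w₁ = 1056

Forward pass:
z = w₁x = 2×4 = 8
h = ReLU(8) = 8
y = w₂h = 4×8 = 32

Backward pass:
∂L/∂y = 2(y - t) = 2(32 - -1) = 66
∂y/∂h = w₂ = 4
∂h/∂z = 1 (ReLU derivative)
∂z/∂w₁ = x = 4

∂L/∂w₁ = 66 × 4 × 1 × 4 = 1056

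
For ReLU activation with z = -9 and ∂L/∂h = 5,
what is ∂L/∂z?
∂L/∂z = 0

h = ReLU(-9) = 0
Since z < 0: ∂h/∂z = 0
∂L/∂z = ∂L/∂h · ∂h/∂z = 5 × 0 = 0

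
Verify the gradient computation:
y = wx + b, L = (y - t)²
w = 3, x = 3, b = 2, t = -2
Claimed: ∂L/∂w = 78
Correct

y = (3)(3) + 2 = 11
∂L/∂y = 2(y - t) = 2(11 - -2) = 26
∂y/∂w = x = 3
∂L/∂w = 26 × 3 = 78

Claimed value: 78
Correct: The correct gradient is 78.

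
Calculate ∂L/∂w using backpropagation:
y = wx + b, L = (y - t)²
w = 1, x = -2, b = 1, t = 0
∂L/∂w = 4

y = wx + b = (1)(-2) + 1 = -1
∂L/∂y = 2(y - t) = 2(-1 - 0) = -2
∂y/∂w = x = -2
∂L/∂w = ∂L/∂y · ∂y/∂w = -2 × -2 = 4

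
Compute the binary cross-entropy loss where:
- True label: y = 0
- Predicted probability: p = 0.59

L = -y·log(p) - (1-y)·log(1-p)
L = 0.8916

L = -0·log(0.59) - 1·log(0.41) = -log(0.41) = 0.8916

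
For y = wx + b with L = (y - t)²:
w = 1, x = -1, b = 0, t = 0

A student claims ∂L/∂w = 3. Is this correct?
Incorrect

y = (1)(-1) + 0 = -1
∂L/∂y = 2(y - t) = 2(-1 - 0) = -2
∂y/∂w = x = -1
∂L/∂w = -2 × -1 = 2

Claimed value: 3
Incorrect: The correct gradient is 2.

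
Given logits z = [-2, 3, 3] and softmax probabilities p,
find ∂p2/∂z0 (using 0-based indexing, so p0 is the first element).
∂p2/∂z0 = -0.001673

p = softmax(z) = [0.003358, 0.4983, 0.4983]
p2 = 0.4983, p0 = 0.003358

∂p2/∂z0 = -p2 × p0 = -0.4983 × 0.003358 = -0.001673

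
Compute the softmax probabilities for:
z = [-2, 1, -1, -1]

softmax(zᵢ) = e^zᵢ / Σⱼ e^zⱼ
p = [0.0377, 0.7573, 0.1025, 0.1025]

exp(z) = [0.1353, 2.718, 0.3679, 0.3679]
Sum = 3.589
p = [0.0377, 0.7573, 0.1025, 0.1025]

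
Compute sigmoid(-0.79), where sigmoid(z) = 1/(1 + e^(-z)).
0.3122

sigmoid(-0.79) = 1/(1 + e^(0.79)) = 1/(1 + 2.203) = 0.3122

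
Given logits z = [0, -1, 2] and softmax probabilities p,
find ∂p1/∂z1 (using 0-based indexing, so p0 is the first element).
∂p1/∂z1 = 0.04025

p = softmax(z) = [0.1142, 0.04201, 0.8438]
p1 = 0.04201

∂p1/∂z1 = p1(1 - p1) = 0.04201 × (1 - 0.04201) = 0.04025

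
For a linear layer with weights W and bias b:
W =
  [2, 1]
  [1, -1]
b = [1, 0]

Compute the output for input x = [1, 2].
y = [5, -1]

Wx = [2×1 + 1×2, 1×1 + -1×2]
   = [4, -1]
y = Wx + b = [4 + 1, -1 + 0] = [5, -1]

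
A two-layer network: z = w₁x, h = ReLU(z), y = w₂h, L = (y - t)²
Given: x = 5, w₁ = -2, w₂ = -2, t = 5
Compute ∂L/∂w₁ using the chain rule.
∂L/∂w₁ = 0

Forward pass:
z = w₁x = -2×5 = -10
h = ReLU(-10) = 0
y = w₂h = -2×0 = 0

Backward pass:
∂L/∂y = 2(y - t) = 2(0 - 5) = -10
∂y/∂h = w₂ = -2
∂h/∂z = 0 (ReLU derivative)
∂z/∂w₁ = x = 5

∂L/∂w₁ = -10 × -2 × 0 × 5 = 0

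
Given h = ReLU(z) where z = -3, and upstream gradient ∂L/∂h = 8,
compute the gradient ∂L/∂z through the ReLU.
∂L/∂z = 0

h = ReLU(-3) = 0
Since z < 0: ∂h/∂z = 0
∂L/∂z = ∂L/∂h · ∂h/∂z = 8 × 0 = 0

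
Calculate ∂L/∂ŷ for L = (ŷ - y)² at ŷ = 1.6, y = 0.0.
∂L/∂ŷ = 3.2

∂L/∂ŷ = 2(ŷ - y) = 2(1.6 - 0.0) = 2(1.6) = 3.2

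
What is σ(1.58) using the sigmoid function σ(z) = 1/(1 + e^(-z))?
0.8292

sigmoid(1.58) = 1/(1 + e^(-1.58)) = 1/(1 + 0.206) = 0.8292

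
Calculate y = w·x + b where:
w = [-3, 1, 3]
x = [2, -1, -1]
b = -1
y = -11

y = (-3)(2) + (1)(-1) + (3)(-1) + -1 = -11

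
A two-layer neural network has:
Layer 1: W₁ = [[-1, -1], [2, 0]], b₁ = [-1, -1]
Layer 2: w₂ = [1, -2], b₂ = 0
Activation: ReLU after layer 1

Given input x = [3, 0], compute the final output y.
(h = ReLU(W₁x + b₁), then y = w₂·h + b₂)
y = -10

Layer 1 pre-activation: z₁ = [-4, 5]
After ReLU: h = [0, 5]
Layer 2 output: y = 1×0 + -2×5 + 0 = -10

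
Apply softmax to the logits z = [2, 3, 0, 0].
p = [0.2507, 0.6815, 0.0339, 0.0339]

exp(z) = [7.389, 20.09, 1, 1]
Sum = 29.47
p = [0.2507, 0.6815, 0.0339, 0.0339]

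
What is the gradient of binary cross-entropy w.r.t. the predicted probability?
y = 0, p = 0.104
∂L/∂p = 1.116

∂L/∂p = -y/p + (1-y)/(1-p) = 0 + 1/0.896 = 1.116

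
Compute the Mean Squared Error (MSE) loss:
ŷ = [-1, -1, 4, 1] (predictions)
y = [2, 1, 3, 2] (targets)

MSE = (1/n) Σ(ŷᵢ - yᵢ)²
MSE = 3.75

MSE = (1/4)((-1-2)² + (-1-1)² + (4-3)² + (1-2)²) = (1/4)(9 + 4 + 1 + 1) = 3.75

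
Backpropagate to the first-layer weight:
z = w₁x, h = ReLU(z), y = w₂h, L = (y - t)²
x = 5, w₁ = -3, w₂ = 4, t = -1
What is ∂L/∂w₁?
∂L/∂w₁ = 0

Forward pass:
z = w₁x = -3×5 = -15
h = ReLU(-15) = 0
y = w₂h = 4×0 = 0

Backward pass:
∂L/∂y = 2(y - t) = 2(0 - -1) = 2
∂y/∂h = w₂ = 4
∂h/∂z = 0 (ReLU derivative)
∂z/∂w₁ = x = 5

∂L/∂w₁ = 2 × 4 × 0 × 5 = 0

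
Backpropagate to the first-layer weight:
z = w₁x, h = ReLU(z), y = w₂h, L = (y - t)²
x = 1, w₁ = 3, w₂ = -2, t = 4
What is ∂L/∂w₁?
∂L/∂w₁ = 40

Forward pass:
z = w₁x = 3×1 = 3
h = ReLU(3) = 3
y = w₂h = -2×3 = -6

Backward pass:
∂L/∂y = 2(y - t) = 2(-6 - 4) = -20
∂y/∂h = w₂ = -2
∂h/∂z = 1 (ReLU derivative)
∂z/∂w₁ = x = 1

∂L/∂w₁ = -20 × -2 × 1 × 1 = 40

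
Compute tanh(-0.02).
-0.02

tanh(-0.02) = (e^(-0.02) - e^(0.02))/(e^(-0.02) + e^(0.02)) = -0.02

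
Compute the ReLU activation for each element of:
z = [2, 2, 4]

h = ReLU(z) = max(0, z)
h = [2, 2, 4]

ReLU applied element-wise: max(0,2)=2, max(0,2)=2, max(0,4)=4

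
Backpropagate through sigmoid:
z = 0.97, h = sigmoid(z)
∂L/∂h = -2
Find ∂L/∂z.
∂L/∂z = -0.3986

σ(0.97) = 0.7251
σ'(0.97) = σ(0.97)(1 - σ(0.97)) = 0.7251 × 0.2749 = 0.1993
∂L/∂z = ∂L/∂h · σ'(z) = -2 × 0.1993 = -0.3986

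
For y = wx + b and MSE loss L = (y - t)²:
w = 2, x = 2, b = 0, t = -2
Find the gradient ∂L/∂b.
∂L/∂b = 12

y = wx + b = (2)(2) + 0 = 4
∂L/∂y = 2(y - t) = 2(4 - -2) = 12
∂y/∂b = 1
∂L/∂b = ∂L/∂y · ∂y/∂b = 12 × 1 = 12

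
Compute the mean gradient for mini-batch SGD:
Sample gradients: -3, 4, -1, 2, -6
Average gradient = -0.8

Average = (1/5)(-3 + 4 + -1 + 2 + -6) = -4/5 = -0.8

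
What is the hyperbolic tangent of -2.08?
-0.9693

tanh(-2.08) = (e^(-2.08) - e^(2.08))/(e^(-2.08) + e^(2.08)) = -0.9693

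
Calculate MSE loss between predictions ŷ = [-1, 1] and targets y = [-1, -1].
MSE = 2

MSE = (1/2)((-1--1)² + (1--1)²) = (1/2)(0 + 4) = 2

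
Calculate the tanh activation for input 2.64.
0.9899

tanh(2.64) = (e^(2.64) - e^(-2.64))/(e^(2.64) + e^(-2.64)) = 0.9899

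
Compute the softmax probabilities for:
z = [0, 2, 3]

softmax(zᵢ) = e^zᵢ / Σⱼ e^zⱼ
p = [0.0351, 0.2595, 0.7054]

exp(z) = [1, 7.389, 20.09]
Sum = 28.47
p = [0.0351, 0.2595, 0.7054]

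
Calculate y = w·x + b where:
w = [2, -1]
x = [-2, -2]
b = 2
y = 0

y = (2)(-2) + (-1)(-2) + 2 = 0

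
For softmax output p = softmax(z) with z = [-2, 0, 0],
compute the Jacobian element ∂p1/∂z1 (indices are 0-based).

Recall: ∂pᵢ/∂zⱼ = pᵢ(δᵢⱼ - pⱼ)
∂p1/∂z1 = 0.249

p = softmax(z) = [0.06338, 0.4683, 0.4683]
p1 = 0.4683

∂p1/∂z1 = p1(1 - p1) = 0.4683 × (1 - 0.4683) = 0.249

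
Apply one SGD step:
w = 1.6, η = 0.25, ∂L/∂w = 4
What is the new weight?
w_new = 0.6

w_new = w - η·∂L/∂w = 1.6 - 0.25×(4) = 1.6 - (1) = 0.6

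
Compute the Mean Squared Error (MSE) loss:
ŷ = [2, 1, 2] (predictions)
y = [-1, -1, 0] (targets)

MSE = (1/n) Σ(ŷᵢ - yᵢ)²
MSE = 5.667

MSE = (1/3)((2--1)² + (1--1)² + (2-0)²) = (1/3)(9 + 4 + 4) = 5.667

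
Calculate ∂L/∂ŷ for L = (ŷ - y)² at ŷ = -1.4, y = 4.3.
∂L/∂ŷ = -11.4

∂L/∂ŷ = 2(ŷ - y) = 2(-1.4 - 4.3) = 2(-5.7) = -11.4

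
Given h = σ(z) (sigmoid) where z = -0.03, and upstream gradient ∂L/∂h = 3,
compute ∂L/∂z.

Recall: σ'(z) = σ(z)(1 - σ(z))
∂L/∂z = 0.7498

σ(-0.03) = 0.4925
σ'(-0.03) = σ(-0.03)(1 - σ(-0.03)) = 0.4925 × 0.5075 = 0.2499
∂L/∂z = ∂L/∂h · σ'(z) = 3 × 0.2499 = 0.7498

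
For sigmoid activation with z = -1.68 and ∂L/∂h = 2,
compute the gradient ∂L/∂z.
∂L/∂z = 0.2648

σ(-1.68) = 0.1571
σ'(-1.68) = σ(-1.68)(1 - σ(-1.68)) = 0.1571 × 0.8429 = 0.1324
∂L/∂z = ∂L/∂h · σ'(z) = 2 × 0.1324 = 0.2648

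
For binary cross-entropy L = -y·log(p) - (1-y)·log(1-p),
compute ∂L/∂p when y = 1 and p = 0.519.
∂L/∂p = -1.927

∂L/∂p = -y/p + (1-y)/(1-p) = -1/0.519 + 0 = -1.927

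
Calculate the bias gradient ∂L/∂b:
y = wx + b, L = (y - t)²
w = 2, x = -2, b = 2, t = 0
∂L/∂b = -4

y = wx + b = (2)(-2) + 2 = -2
∂L/∂y = 2(y - t) = 2(-2 - 0) = -4
∂y/∂b = 1
∂L/∂b = ∂L/∂y · ∂y/∂b = -4 × 1 = -4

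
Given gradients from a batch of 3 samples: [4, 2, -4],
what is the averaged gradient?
Average gradient = 0.6667

Average = (1/3)(4 + 2 + -4) = 2/3 = 0.6667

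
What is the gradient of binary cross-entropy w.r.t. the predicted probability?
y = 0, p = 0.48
∂L/∂p = 1.923

∂L/∂p = -y/p + (1-y)/(1-p) = 0 + 1/0.52 = 1.923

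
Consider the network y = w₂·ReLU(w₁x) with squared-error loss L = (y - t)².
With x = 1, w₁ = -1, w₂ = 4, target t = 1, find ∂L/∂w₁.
∂L/∂w₁ = 0

Forward pass:
z = w₁x = -1×1 = -1
h = ReLU(-1) = 0
y = w₂h = 4×0 = 0

Backward pass:
∂L/∂y = 2(y - t) = 2(0 - 1) = -2
∂y/∂h = w₂ = 4
∂h/∂z = 0 (ReLU derivative)
∂z/∂w₁ = x = 1

∂L/∂w₁ = -2 × 4 × 0 × 1 = 0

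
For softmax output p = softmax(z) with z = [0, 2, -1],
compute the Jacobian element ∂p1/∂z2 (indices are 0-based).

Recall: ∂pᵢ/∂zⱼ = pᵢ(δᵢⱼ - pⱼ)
∂p1/∂z2 = -0.03545

p = softmax(z) = [0.1142, 0.8438, 0.04201]
p1 = 0.8438, p2 = 0.04201

∂p1/∂z2 = -p1 × p2 = -0.8438 × 0.04201 = -0.03545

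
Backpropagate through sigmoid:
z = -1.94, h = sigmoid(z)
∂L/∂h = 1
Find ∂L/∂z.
∂L/∂z = 0.1099

σ(-1.94) = 0.1256
σ'(-1.94) = σ(-1.94)(1 - σ(-1.94)) = 0.1256 × 0.8744 = 0.1099
∂L/∂z = ∂L/∂h · σ'(z) = 1 × 0.1099 = 0.1099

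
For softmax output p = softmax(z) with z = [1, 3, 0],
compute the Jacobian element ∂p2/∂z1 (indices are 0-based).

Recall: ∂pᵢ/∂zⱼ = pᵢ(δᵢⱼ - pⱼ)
∂p2/∂z1 = -0.03545

p = softmax(z) = [0.1142, 0.8438, 0.04201]
p2 = 0.04201, p1 = 0.8438

∂p2/∂z1 = -p2 × p1 = -0.04201 × 0.8438 = -0.03545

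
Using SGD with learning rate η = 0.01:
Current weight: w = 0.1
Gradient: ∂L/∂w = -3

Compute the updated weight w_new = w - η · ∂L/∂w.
w_new = 0.13

w_new = w - η·∂L/∂w = 0.1 - 0.01×(-3) = 0.1 - (-0.03) = 0.13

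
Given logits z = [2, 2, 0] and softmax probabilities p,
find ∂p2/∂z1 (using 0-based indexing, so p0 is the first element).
∂p2/∂z1 = -0.02968

p = softmax(z) = [0.4683, 0.4683, 0.06338]
p2 = 0.06338, p1 = 0.4683

∂p2/∂z1 = -p2 × p1 = -0.06338 × 0.4683 = -0.02968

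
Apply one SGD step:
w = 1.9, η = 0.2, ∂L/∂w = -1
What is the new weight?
w_new = 2.1

w_new = w - η·∂L/∂w = 1.9 - 0.2×(-1) = 1.9 - (-0.2) = 2.1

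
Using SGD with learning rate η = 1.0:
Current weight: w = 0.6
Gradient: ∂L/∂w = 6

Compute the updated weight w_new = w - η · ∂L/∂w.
w_new = -5.4

w_new = w - η·∂L/∂w = 0.6 - 1.0×(6) = 0.6 - (6) = -5.4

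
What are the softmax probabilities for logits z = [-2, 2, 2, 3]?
p = [0.0039, 0.2111, 0.2111, 0.5739]

exp(z) = [0.1353, 7.389, 7.389, 20.09]
Sum = 35
p = [0.0039, 0.2111, 0.2111, 0.5739]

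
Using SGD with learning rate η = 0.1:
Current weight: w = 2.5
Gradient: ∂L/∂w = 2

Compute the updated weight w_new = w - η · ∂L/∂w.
w_new = 2.3

w_new = w - η·∂L/∂w = 2.5 - 0.1×(2) = 2.5 - (0.2) = 2.3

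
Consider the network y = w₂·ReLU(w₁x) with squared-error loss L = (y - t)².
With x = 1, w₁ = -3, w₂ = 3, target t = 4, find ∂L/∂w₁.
∂L/∂w₁ = 0

Forward pass:
z = w₁x = -3×1 = -3
h = ReLU(-3) = 0
y = w₂h = 3×0 = 0

Backward pass:
∂L/∂y = 2(y - t) = 2(0 - 4) = -8
∂y/∂h = w₂ = 3
∂h/∂z = 0 (ReLU derivative)
∂z/∂w₁ = x = 1

∂L/∂w₁ = -8 × 3 × 0 × 1 = 0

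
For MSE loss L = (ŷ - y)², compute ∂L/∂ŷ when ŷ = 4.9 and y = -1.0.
∂L/∂ŷ = 11.8

∂L/∂ŷ = 2(ŷ - y) = 2(4.9 - -1.0) = 2(5.9) = 11.8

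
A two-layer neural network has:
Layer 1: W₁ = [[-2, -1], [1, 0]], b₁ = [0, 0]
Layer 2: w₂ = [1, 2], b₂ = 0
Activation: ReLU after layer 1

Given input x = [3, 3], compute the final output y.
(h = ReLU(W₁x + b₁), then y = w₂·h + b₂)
y = 6

Layer 1 pre-activation: z₁ = [-9, 3]
After ReLU: h = [0, 3]
Layer 2 output: y = 1×0 + 2×3 + 0 = 6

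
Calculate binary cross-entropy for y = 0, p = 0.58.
L = 0.8675

L = -0·log(0.58) - 1·log(0.42) = -log(0.42) = 0.8675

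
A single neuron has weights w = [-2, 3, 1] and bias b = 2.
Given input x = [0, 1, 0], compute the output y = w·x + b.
y = 5

y = (-2)(0) + (3)(1) + (1)(0) + 2 = 5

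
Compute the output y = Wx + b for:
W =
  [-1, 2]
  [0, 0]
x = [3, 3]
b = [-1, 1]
y = [2, 1]

Wx = [-1×3 + 2×3, 0×3 + 0×3]
   = [3, 0]
y = Wx + b = [3 + -1, 0 + 1] = [2, 1]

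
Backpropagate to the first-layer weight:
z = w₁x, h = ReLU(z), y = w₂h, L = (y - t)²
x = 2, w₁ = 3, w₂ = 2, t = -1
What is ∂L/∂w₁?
∂L/∂w₁ = 104

Forward pass:
z = w₁x = 3×2 = 6
h = ReLU(6) = 6
y = w₂h = 2×6 = 12

Backward pass:
∂L/∂y = 2(y - t) = 2(12 - -1) = 26
∂y/∂h = w₂ = 2
∂h/∂z = 1 (ReLU derivative)
∂z/∂w₁ = x = 2

∂L/∂w₁ = 26 × 2 × 1 × 2 = 104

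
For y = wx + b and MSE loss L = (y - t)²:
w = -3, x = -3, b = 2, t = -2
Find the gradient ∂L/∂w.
∂L/∂w = -78

y = wx + b = (-3)(-3) + 2 = 11
∂L/∂y = 2(y - t) = 2(11 - -2) = 26
∂y/∂w = x = -3
∂L/∂w = ∂L/∂y · ∂y/∂w = 26 × -3 = -78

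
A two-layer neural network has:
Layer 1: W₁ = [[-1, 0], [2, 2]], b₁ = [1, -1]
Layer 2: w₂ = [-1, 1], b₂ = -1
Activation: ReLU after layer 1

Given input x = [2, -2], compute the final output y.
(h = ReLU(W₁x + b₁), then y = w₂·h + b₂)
y = -1

Layer 1 pre-activation: z₁ = [-1, -1]
After ReLU: h = [0, 0]
Layer 2 output: y = -1×0 + 1×0 + -1 = -1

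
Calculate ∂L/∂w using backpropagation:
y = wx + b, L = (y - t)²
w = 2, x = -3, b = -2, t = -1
∂L/∂w = 42

y = wx + b = (2)(-3) + -2 = -8
∂L/∂y = 2(y - t) = 2(-8 - -1) = -14
∂y/∂w = x = -3
∂L/∂w = ∂L/∂y · ∂y/∂w = -14 × -3 = 42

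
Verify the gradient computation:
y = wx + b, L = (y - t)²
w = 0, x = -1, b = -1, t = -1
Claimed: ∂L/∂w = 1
Incorrect

y = (0)(-1) + -1 = -1
∂L/∂y = 2(y - t) = 2(-1 - -1) = 0
∂y/∂w = x = -1
∂L/∂w = 0 × -1 = 0

Claimed value: 1
Incorrect: The correct gradient is 0.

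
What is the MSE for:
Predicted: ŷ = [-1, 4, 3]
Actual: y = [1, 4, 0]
MSE = 4.333

MSE = (1/3)((-1-1)² + (4-4)² + (3-0)²) = (1/3)(4 + 0 + 9) = 4.333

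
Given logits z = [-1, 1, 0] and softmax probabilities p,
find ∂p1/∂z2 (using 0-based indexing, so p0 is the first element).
∂p1/∂z2 = -0.1628

p = softmax(z) = [0.09003, 0.6652, 0.2447]
p1 = 0.6652, p2 = 0.2447

∂p1/∂z2 = -p1 × p2 = -0.6652 × 0.2447 = -0.1628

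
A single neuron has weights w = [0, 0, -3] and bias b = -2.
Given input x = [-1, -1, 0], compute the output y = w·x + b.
y = -2

y = (0)(-1) + (0)(-1) + (-3)(0) + -2 = -2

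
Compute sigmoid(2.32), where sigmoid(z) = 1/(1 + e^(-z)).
0.9105

sigmoid(2.32) = 1/(1 + e^(-2.32)) = 1/(1 + 0.09827) = 0.9105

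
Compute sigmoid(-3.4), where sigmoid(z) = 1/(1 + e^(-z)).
0.0323

sigmoid(-3.4) = 1/(1 + e^(3.4)) = 1/(1 + 29.96) = 0.0323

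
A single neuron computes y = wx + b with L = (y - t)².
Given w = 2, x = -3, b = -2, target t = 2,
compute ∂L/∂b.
∂L/∂b = -20

y = wx + b = (2)(-3) + -2 = -8
∂L/∂y = 2(y - t) = 2(-8 - 2) = -20
∂y/∂b = 1
∂L/∂b = ∂L/∂y · ∂y/∂b = -20 × 1 = -20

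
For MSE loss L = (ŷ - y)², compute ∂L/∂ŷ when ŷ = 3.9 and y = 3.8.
∂L/∂ŷ = 0.2

∂L/∂ŷ = 2(ŷ - y) = 2(3.9 - 3.8) = 2(0.1) = 0.2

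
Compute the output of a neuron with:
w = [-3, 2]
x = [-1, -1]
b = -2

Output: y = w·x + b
y = -1

y = (-3)(-1) + (2)(-1) + -2 = -1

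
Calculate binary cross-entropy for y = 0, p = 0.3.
L = 0.3567

L = -0·log(0.3) - 1·log(0.7) = -log(0.7) = 0.3567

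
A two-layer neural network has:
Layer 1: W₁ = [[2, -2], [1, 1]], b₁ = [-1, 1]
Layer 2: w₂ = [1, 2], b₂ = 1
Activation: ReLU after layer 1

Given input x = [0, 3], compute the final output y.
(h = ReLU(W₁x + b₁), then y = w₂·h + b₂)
y = 9

Layer 1 pre-activation: z₁ = [-7, 4]
After ReLU: h = [0, 4]
Layer 2 output: y = 1×0 + 2×4 + 1 = 9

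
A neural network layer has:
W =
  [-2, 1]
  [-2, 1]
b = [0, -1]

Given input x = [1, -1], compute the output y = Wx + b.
y = [-3, -4]

Wx = [-2×1 + 1×-1, -2×1 + 1×-1]
   = [-3, -3]
y = Wx + b = [-3 + 0, -3 + -1] = [-3, -4]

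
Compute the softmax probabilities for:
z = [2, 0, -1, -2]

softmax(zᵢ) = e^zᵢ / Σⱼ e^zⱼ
p = [0.831, 0.1125, 0.0414, 0.0152]

exp(z) = [7.389, 1, 0.3679, 0.1353]
Sum = 8.892
p = [0.831, 0.1125, 0.0414, 0.0152]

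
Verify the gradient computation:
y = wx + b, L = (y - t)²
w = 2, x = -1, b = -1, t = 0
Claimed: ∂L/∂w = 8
Incorrect

y = (2)(-1) + -1 = -3
∂L/∂y = 2(y - t) = 2(-3 - 0) = -6
∂y/∂w = x = -1
∂L/∂w = -6 × -1 = 6

Claimed value: 8
Incorrect: The correct gradient is 6.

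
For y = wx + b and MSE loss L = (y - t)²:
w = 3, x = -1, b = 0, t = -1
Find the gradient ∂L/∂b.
∂L/∂b = -4

y = wx + b = (3)(-1) + 0 = -3
∂L/∂y = 2(y - t) = 2(-3 - -1) = -4
∂y/∂b = 1
∂L/∂b = ∂L/∂y · ∂y/∂b = -4 × 1 = -4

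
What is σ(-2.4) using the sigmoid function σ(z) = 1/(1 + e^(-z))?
0.08317

sigmoid(-2.4) = 1/(1 + e^(2.4)) = 1/(1 + 11.02) = 0.08317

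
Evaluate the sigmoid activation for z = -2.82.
0.05625

sigmoid(-2.82) = 1/(1 + e^(2.82)) = 1/(1 + 16.78) = 0.05625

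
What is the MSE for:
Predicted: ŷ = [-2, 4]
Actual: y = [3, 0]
MSE = 20.5

MSE = (1/2)((-2-3)² + (4-0)²) = (1/2)(25 + 16) = 20.5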